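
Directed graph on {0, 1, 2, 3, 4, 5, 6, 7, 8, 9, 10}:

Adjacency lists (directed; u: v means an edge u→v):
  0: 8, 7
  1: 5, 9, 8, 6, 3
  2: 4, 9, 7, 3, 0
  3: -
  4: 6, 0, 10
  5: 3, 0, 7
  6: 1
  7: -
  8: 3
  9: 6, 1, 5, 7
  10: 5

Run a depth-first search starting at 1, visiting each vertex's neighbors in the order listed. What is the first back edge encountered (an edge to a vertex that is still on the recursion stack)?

DFS from 1 (visiting each vertex's neighbors in the order listed); mark gray on enter, black on exit:
1 gray
  5 gray
    3 gray
    3 black
    0 gray
      8 gray
        8→3: 3 black — skip
      8 black
      7 gray
      7 black
    0 black
    5→7: 7 black — skip
  5 black
  9 gray
    6 gray
      6→1: 1 is gray → back edge
First back edge: 6 → 1.

6→1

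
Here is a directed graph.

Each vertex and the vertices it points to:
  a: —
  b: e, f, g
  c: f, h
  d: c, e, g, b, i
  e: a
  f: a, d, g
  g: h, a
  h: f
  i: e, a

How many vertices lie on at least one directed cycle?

A vertex is on a directed cycle iff it belongs to a strongly connected component of size ≥ 2 (or has a self-loop).
The vertices on cycles are {b, c, d, f, g, h} — 6 in total.

6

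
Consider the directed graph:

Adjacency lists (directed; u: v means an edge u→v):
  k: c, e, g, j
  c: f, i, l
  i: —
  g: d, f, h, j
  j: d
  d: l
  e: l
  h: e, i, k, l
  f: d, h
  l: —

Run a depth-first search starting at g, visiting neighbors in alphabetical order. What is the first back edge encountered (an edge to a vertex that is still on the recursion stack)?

c->f

DFS from g (visiting neighbors in alphabetical order); mark gray on enter, black on exit:
g gray
  d gray
    l gray
    l black
  d black
  f gray
    f→d: d black — skip
    h gray
      e gray
        e→l: l black — skip
      e black
      i gray
      i black
      k gray
        c gray
          c→f: f is gray → back edge
First back edge: c → f.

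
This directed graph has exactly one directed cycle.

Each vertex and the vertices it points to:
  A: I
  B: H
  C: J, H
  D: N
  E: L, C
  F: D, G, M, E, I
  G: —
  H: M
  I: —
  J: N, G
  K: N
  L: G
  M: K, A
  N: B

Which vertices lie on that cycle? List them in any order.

DFS with gray/black marking from M:
M gray
  K gray
    N gray
      B gray
        H gray
          H→M: M is gray → back edge
Back edge closes the cycle M → K → N → B → H → M; its vertices are {B, H, K, M, N}.

B, H, K, M, N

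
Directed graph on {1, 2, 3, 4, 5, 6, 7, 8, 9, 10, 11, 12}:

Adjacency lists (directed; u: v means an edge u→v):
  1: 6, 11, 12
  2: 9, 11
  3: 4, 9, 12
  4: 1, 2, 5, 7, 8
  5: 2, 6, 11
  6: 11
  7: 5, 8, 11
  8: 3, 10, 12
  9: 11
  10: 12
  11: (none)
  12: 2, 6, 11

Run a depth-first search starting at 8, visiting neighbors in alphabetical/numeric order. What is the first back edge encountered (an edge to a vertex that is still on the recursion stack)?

DFS from 8 (visiting neighbors in alphabetical/numeric order); mark gray on enter, black on exit:
8 gray
  3 gray
    4 gray
      1 gray
        6 gray
          11 gray
          11 black
        6 black
        1→11: 11 black — skip
        12 gray
          2 gray
            9 gray
              9→11: 11 black — skip
            9 black
            2→11: 11 black — skip
          2 black
          12→6: 6 black — skip
          12→11: 11 black — skip
        12 black
      1 black
      4→2: 2 black — skip
      5 gray
        5→2: 2 black — skip
        5→6: 6 black — skip
        5→11: 11 black — skip
      5 black
      7 gray
        7→5: 5 black — skip
        7→8: 8 is gray → back edge
First back edge: 7 → 8.

7->8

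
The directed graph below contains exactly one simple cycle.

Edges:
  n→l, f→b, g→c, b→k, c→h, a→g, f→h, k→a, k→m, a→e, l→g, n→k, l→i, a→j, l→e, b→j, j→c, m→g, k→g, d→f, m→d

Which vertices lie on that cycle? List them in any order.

b, d, f, k, m

DFS with gray/black marking from k:
k gray
  m gray
    g gray
      c gray
        h gray
        h black
      c black
    g black
    d gray
      f gray
        b gray
          b→k: k is gray → back edge
Back edge closes the cycle k → m → d → f → b → k; its vertices are {b, d, f, k, m}.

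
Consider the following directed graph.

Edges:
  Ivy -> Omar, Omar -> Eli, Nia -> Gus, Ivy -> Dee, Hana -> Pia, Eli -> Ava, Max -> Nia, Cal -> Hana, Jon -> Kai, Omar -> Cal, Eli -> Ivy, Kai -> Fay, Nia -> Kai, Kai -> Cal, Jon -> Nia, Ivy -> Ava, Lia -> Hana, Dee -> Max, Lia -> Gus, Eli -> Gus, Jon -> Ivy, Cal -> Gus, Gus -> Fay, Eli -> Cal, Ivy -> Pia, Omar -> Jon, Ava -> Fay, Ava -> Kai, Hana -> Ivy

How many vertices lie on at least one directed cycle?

11

A vertex is on a directed cycle iff it belongs to a strongly connected component of size ≥ 2 (or has a self-loop).
The vertices on cycles are {Ava, Cal, Dee, Eli, Ivy, Jon, Kai, Max, Nia, Hana, Omar} — 11 in total.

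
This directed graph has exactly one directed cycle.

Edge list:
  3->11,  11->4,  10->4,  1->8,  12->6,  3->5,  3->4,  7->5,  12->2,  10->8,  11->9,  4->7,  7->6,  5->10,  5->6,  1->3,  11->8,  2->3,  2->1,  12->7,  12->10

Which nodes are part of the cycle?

DFS with gray/black marking from 10:
10 gray
  4 gray
    7 gray
      6 gray
      6 black
      5 gray
        5→6: 6 black — skip
        5→10: 10 is gray → back edge
Back edge closes the cycle 10 → 4 → 7 → 5 → 10; its vertices are {4, 5, 7, 10}.

4, 5, 7, 10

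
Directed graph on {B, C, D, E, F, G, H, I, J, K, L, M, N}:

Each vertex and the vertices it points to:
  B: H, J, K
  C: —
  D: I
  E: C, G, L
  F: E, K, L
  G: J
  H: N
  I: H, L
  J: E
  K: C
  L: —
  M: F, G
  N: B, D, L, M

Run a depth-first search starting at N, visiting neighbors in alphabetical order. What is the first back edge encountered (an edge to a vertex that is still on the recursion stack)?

DFS from N (visiting neighbors in alphabetical order); mark gray on enter, black on exit:
N gray
  B gray
    H gray
      H→N: N is gray → back edge
First back edge: H → N.

H->N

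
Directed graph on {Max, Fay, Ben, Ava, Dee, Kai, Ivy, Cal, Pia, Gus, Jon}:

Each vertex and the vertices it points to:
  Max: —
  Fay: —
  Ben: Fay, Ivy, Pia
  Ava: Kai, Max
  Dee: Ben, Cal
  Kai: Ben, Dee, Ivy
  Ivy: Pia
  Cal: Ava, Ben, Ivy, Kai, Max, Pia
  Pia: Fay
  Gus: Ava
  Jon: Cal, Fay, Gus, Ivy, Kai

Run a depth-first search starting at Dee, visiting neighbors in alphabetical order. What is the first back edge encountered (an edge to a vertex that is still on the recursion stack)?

Kai->Dee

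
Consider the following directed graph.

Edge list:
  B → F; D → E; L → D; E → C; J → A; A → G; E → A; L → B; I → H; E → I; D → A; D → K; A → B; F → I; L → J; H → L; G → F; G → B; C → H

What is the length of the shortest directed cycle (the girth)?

5

For each vertex v, BFS finds the shortest path from v back to v.
The shortest such closed walk is L → D → E → I → H → L, length 5.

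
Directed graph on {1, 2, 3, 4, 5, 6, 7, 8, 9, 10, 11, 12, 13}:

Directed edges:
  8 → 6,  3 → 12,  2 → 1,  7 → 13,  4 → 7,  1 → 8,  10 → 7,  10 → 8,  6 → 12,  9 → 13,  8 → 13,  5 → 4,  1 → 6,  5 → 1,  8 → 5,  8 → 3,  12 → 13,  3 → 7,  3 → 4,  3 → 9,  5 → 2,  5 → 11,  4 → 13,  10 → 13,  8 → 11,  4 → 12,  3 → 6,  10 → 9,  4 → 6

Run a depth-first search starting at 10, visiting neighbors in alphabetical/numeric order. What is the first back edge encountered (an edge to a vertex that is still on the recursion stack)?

1→8

DFS from 10 (visiting neighbors in alphabetical/numeric order); mark gray on enter, black on exit:
10 gray
  7 gray
    13 gray
    13 black
  7 black
  8 gray
    3 gray
      4 gray
        6 gray
          12 gray
            12→13: 13 black — skip
          12 black
        6 black
        4→7: 7 black — skip
        4→12: 12 black — skip
        4→13: 13 black — skip
      4 black
      3→6: 6 black — skip
      3→7: 7 black — skip
      9 gray
        9→13: 13 black — skip
      9 black
      3→12: 12 black — skip
    3 black
    5 gray
      1 gray
        1→6: 6 black — skip
        1→8: 8 is gray → back edge
First back edge: 1 → 8.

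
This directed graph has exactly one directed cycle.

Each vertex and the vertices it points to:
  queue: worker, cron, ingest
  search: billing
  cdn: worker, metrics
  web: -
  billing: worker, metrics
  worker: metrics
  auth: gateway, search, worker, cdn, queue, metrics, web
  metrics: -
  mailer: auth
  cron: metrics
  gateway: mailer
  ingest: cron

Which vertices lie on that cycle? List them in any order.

DFS with gray/black marking from auth:
auth gray
  gateway gray
    mailer gray
      mailer→auth: auth is gray → back edge
Back edge closes the cycle auth → gateway → mailer → auth; its vertices are {auth, mailer, gateway}.

auth, mailer, gateway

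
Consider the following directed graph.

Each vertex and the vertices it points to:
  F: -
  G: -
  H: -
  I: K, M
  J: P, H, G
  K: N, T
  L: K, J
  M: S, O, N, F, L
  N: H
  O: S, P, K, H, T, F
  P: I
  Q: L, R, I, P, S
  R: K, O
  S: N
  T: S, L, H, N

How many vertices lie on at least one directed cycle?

8

A vertex is on a directed cycle iff it belongs to a strongly connected component of size ≥ 2 (or has a self-loop).
The vertices on cycles are {I, J, K, L, M, O, P, T} — 8 in total.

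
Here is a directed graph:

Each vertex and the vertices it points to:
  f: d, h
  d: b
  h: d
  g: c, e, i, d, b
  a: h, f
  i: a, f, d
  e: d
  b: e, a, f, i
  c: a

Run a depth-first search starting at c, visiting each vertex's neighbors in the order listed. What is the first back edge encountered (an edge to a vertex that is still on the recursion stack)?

e->d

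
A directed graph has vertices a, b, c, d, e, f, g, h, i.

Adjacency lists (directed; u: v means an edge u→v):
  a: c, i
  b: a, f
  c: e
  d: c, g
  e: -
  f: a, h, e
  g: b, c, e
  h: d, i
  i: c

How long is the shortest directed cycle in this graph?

For each vertex v, BFS finds the shortest path from v back to v.
The shortest such closed walk is b → f → h → d → g → b, length 5.

5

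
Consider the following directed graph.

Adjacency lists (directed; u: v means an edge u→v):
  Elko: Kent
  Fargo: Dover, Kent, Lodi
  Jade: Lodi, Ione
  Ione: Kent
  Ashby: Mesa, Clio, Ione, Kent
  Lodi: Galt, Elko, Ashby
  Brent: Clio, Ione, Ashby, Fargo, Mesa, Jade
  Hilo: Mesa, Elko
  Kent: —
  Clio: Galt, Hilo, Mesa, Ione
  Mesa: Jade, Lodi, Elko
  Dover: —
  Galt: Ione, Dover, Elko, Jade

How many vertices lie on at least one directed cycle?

A vertex is on a directed cycle iff it belongs to a strongly connected component of size ≥ 2 (or has a self-loop).
The vertices on cycles are {Clio, Galt, Hilo, Jade, Lodi, Mesa, Ashby} — 7 in total.

7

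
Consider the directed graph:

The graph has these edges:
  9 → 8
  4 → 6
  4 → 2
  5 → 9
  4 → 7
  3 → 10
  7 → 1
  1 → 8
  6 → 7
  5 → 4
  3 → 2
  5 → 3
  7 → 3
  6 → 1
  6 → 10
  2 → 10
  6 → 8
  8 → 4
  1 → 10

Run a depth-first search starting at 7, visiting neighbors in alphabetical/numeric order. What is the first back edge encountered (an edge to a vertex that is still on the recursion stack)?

6→1

DFS from 7 (visiting neighbors in alphabetical/numeric order); mark gray on enter, black on exit:
7 gray
  1 gray
    8 gray
      4 gray
        2 gray
          10 gray
          10 black
        2 black
        6 gray
          6→1: 1 is gray → back edge
First back edge: 6 → 1.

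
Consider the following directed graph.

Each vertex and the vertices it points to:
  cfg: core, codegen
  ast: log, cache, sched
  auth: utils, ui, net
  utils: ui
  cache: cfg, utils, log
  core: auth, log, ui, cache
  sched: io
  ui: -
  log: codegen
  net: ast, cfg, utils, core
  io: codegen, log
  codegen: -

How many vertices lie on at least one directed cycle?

6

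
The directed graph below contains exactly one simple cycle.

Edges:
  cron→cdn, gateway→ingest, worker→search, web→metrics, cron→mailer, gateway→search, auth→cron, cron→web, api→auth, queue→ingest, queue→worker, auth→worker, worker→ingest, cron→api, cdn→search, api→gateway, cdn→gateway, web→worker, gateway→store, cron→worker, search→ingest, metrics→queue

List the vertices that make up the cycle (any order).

DFS with gray/black marking from cron:
cron gray
  web gray
    metrics gray
      queue gray
        worker gray
          search gray
            ingest gray
            ingest black
          search black
          worker→ingest: ingest black — skip
        worker black
        queue→ingest: ingest black — skip
      queue black
    metrics black
    web→worker: worker black — skip
  web black
  api gray
    auth gray
      auth→cron: cron is gray → back edge
Back edge closes the cycle cron → api → auth → cron; its vertices are {api, auth, cron}.

api, auth, cron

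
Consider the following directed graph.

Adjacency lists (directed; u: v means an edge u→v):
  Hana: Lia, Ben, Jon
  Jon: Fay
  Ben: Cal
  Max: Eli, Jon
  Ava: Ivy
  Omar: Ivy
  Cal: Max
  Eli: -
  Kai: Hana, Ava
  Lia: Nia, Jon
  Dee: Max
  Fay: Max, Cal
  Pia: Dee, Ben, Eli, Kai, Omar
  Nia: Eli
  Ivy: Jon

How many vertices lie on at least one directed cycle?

A vertex is on a directed cycle iff it belongs to a strongly connected component of size ≥ 2 (or has a self-loop).
The vertices on cycles are {Cal, Fay, Jon, Max} — 4 in total.

4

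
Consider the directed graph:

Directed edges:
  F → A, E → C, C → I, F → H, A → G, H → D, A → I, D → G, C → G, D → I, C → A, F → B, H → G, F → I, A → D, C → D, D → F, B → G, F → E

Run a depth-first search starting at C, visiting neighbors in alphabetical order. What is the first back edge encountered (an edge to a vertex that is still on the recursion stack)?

DFS from C (visiting neighbors in alphabetical order); mark gray on enter, black on exit:
C gray
  A gray
    D gray
      F gray
        F→A: A is gray → back edge
First back edge: F → A.

F→A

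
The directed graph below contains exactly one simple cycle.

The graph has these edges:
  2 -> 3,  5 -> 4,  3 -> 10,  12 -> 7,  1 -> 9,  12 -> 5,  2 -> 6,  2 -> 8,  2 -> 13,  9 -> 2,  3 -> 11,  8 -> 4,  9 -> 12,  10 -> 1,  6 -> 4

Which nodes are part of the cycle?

1, 2, 3, 9, 10

DFS with gray/black marking from 9:
9 gray
  12 gray
    5 gray
      4 gray
      4 black
    5 black
    7 gray
    7 black
  12 black
  2 gray
    3 gray
      11 gray
      11 black
      10 gray
        1 gray
          1→9: 9 is gray → back edge
Back edge closes the cycle 9 → 2 → 3 → 10 → 1 → 9; its vertices are {1, 2, 3, 9, 10}.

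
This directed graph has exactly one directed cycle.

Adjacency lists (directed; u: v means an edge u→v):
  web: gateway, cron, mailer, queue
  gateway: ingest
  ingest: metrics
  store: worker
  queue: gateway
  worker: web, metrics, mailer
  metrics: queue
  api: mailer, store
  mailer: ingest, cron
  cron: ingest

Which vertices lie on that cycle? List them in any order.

queue, ingest, gateway, metrics

DFS with gray/black marking from queue:
queue gray
  gateway gray
    ingest gray
      metrics gray
        metrics→queue: queue is gray → back edge
Back edge closes the cycle queue → gateway → ingest → metrics → queue; its vertices are {queue, ingest, gateway, metrics}.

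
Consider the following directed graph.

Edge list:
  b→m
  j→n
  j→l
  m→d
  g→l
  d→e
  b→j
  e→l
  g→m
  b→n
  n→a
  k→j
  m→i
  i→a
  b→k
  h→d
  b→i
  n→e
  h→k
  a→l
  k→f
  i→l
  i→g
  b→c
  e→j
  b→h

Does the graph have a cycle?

Yes

DFS with white/gray/black marking, starting from a:
a gray
  l gray
  l black
a black
b gray
  h gray
    k gray
      f gray
      f black
      j gray
        n gray
          e gray
            e→j: j is gray → back edge
Back edge found, so a cycle exists: j → n → e → j.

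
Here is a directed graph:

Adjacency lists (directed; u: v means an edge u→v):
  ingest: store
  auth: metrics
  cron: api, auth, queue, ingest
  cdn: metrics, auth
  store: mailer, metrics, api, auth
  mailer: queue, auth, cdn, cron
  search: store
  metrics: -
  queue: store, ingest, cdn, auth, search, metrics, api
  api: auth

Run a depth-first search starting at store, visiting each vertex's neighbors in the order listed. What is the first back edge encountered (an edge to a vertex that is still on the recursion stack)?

DFS from store (visiting each vertex's neighbors in the order listed); mark gray on enter, black on exit:
store gray
  mailer gray
    queue gray
      queue→store: store is gray → back edge
First back edge: queue → store.

queue→store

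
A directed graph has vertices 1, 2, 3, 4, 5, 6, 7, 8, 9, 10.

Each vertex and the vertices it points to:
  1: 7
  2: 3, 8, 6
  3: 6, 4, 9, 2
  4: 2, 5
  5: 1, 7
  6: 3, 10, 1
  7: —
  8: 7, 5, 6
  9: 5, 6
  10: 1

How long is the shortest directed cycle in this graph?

2

For each vertex v, BFS finds the shortest path from v back to v.
The shortest such closed walk is 2 → 3 → 2, length 2.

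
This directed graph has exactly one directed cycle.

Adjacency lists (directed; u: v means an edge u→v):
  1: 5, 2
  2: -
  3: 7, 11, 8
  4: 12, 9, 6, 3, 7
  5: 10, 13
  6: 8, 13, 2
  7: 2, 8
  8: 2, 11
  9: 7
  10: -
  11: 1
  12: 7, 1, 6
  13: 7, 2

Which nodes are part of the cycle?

DFS with gray/black marking from 11:
11 gray
  1 gray
    5 gray
      10 gray
      10 black
      13 gray
        7 gray
          2 gray
          2 black
          8 gray
            8→2: 2 black — skip
            8→11: 11 is gray → back edge
Back edge closes the cycle 11 → 1 → 5 → 13 → 7 → 8 → 11; its vertices are {1, 5, 7, 8, 11, 13}.

1, 5, 7, 8, 11, 13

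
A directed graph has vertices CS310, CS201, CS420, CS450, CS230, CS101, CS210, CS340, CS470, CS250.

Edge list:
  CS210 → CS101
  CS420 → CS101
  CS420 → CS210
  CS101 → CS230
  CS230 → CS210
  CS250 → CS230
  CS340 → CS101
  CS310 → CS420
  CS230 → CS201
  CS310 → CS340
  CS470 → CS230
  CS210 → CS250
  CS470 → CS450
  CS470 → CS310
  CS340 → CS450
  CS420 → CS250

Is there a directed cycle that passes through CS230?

Yes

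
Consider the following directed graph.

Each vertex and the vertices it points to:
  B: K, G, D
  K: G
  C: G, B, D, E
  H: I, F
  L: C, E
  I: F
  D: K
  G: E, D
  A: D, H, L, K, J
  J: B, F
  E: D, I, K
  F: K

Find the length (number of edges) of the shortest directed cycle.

For each vertex v, BFS finds the shortest path from v back to v.
The shortest such closed walk is E → K → G → E, length 3.

3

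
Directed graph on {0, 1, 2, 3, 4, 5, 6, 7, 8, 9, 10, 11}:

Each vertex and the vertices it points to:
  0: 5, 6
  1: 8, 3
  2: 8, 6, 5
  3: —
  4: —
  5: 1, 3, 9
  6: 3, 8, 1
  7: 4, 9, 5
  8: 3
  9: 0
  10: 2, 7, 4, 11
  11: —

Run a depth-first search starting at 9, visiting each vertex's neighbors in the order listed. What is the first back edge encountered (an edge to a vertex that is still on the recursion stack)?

5→9

DFS from 9 (visiting each vertex's neighbors in the order listed); mark gray on enter, black on exit:
9 gray
  0 gray
    5 gray
      1 gray
        8 gray
          3 gray
          3 black
        8 black
        1→3: 3 black — skip
      1 black
      5→3: 3 black — skip
      5→9: 9 is gray → back edge
First back edge: 5 → 9.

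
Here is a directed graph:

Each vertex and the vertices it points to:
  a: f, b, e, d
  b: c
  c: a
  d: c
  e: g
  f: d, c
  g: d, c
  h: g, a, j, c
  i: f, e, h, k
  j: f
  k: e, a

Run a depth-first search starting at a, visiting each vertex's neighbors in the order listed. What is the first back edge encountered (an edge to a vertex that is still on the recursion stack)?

DFS from a (visiting each vertex's neighbors in the order listed); mark gray on enter, black on exit:
a gray
  f gray
    d gray
      c gray
        c→a: a is gray → back edge
First back edge: c → a.

c→a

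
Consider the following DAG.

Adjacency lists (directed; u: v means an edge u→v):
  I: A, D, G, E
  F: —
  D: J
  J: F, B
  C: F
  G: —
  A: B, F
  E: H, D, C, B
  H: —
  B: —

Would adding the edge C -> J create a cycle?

Adding C→J creates a cycle iff J can already reach C.
Explore from J: no path reaches C. The graph stays acyclic.

No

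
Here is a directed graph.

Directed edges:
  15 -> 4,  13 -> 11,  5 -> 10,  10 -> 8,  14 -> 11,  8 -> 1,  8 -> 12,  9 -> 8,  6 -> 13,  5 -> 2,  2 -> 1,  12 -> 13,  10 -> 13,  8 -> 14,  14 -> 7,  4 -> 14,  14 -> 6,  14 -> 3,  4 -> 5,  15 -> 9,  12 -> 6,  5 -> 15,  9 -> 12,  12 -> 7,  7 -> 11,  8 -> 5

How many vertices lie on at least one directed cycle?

A vertex is on a directed cycle iff it belongs to a strongly connected component of size ≥ 2 (or has a self-loop).
The vertices on cycles are {4, 5, 8, 9, 10, 15} — 6 in total.

6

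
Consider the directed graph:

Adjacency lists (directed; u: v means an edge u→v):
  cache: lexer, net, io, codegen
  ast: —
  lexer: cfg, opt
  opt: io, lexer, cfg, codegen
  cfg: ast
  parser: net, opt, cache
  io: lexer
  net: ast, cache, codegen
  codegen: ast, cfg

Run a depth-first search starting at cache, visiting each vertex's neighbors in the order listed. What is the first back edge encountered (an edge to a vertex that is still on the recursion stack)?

io->lexer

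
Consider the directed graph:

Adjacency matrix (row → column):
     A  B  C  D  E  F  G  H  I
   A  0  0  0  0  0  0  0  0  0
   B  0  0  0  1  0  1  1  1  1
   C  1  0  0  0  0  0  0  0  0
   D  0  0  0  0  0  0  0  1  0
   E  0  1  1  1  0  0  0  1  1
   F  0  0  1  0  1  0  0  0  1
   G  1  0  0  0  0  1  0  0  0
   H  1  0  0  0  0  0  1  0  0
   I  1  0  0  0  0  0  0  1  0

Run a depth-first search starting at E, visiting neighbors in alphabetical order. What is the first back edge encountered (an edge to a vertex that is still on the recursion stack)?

F->E

DFS from E (visiting neighbors in alphabetical order); mark gray on enter, black on exit:
E gray
  B gray
    D gray
      H gray
        A gray
        A black
        G gray
          G→A: A black — skip
          F gray
            C gray
              C→A: A black — skip
            C black
            F→E: E is gray → back edge
First back edge: F → E.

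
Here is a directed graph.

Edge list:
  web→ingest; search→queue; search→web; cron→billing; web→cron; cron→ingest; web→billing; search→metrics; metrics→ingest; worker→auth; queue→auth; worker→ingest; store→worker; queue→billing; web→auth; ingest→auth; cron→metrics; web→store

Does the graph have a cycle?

DFS with white/gray/black marking, starting from cron:
cron gray
  ingest gray
    auth gray
    auth black
  ingest black
  metrics gray
    metrics→ingest: ingest black — skip
  metrics black
  billing gray
  billing black
cron black
search gray
  queue gray
    queue→billing: billing black — skip
    queue→auth: auth black — skip
  queue black
  search→metrics: metrics black — skip
  web gray
    web→billing: billing black — skip
    web→ingest: ingest black — skip
    web→auth: auth black — skip
    web→cron: cron black — skip
    store gray
      worker gray
        worker→auth: auth black — skip
        worker→ingest: ingest black — skip
      worker black
    store black
  web black
search black
Every edge goes to a white or black vertex — no back edge, so the graph is acyclic.

No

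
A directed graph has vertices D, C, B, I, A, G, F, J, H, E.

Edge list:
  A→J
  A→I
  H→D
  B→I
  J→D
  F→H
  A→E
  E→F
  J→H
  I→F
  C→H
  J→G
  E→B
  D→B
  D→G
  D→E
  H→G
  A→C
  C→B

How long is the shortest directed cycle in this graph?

4

For each vertex v, BFS finds the shortest path from v back to v.
The shortest such closed walk is E → F → H → D → E, length 4.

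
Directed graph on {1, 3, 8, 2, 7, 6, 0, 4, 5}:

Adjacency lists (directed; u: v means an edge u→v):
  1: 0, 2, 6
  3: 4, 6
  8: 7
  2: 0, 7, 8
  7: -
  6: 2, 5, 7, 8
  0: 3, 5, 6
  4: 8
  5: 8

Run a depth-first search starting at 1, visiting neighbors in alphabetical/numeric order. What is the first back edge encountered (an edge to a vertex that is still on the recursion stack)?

2→0

DFS from 1 (visiting neighbors in alphabetical/numeric order); mark gray on enter, black on exit:
1 gray
  0 gray
    3 gray
      4 gray
        8 gray
          7 gray
          7 black
        8 black
      4 black
      6 gray
        2 gray
          2→0: 0 is gray → back edge
First back edge: 2 → 0.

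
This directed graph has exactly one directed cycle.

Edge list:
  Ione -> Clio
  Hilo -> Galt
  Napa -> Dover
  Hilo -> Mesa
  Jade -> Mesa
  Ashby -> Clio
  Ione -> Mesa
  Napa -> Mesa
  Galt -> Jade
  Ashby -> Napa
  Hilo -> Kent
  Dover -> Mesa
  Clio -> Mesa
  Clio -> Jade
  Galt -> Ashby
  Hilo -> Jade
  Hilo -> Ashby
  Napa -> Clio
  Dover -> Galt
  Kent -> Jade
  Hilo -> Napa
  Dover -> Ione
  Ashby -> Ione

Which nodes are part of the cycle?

Galt, Napa, Ashby, Dover

DFS with gray/black marking from Galt:
Galt gray
  Jade gray
    Mesa gray
    Mesa black
  Jade black
  Ashby gray
    Clio gray
      Clio→Mesa: Mesa black — skip
      Clio→Jade: Jade black — skip
    Clio black
    Napa gray
      Dover gray
        Dover→Mesa: Mesa black — skip
        Dover→Galt: Galt is gray → back edge
Back edge closes the cycle Galt → Ashby → Napa → Dover → Galt; its vertices are {Galt, Napa, Ashby, Dover}.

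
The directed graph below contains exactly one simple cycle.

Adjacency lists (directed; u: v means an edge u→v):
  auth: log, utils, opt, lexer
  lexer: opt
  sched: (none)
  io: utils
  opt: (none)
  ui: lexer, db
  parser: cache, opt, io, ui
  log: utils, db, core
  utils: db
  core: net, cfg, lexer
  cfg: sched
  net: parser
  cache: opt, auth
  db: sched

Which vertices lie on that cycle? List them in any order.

DFS with gray/black marking from core:
core gray
  net gray
    parser gray
      cache gray
        opt gray
        opt black
        auth gray
          log gray
            utils gray
              db gray
                sched gray
                sched black
              db black
            utils black
            log→db: db black — skip
            log→core: core is gray → back edge
Back edge closes the cycle core → net → parser → cache → auth → log → core; its vertices are {log, net, auth, core, cache, parser}.

log, net, auth, core, cache, parser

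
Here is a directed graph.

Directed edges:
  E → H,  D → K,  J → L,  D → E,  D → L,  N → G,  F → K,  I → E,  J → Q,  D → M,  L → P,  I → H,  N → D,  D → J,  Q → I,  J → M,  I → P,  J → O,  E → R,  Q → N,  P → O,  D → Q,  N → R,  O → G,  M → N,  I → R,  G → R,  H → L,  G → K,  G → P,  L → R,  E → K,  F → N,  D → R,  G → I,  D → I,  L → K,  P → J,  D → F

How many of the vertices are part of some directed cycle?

13

A vertex is on a directed cycle iff it belongs to a strongly connected component of size ≥ 2 (or has a self-loop).
The vertices on cycles are {D, E, F, G, H, I, J, L, M, N, O, P, Q} — 13 in total.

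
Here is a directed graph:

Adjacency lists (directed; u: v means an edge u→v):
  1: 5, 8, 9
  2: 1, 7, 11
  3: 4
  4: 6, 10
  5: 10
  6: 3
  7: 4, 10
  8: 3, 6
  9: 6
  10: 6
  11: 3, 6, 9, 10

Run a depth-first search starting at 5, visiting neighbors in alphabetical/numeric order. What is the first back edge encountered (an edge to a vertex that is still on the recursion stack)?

4→6

DFS from 5 (visiting neighbors in alphabetical/numeric order); mark gray on enter, black on exit:
5 gray
  10 gray
    6 gray
      3 gray
        4 gray
          4→6: 6 is gray → back edge
First back edge: 4 → 6.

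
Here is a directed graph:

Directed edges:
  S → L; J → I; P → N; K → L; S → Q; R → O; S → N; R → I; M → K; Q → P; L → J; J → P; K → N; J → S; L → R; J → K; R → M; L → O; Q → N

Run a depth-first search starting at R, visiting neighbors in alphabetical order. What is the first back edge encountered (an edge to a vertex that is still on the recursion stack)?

J->K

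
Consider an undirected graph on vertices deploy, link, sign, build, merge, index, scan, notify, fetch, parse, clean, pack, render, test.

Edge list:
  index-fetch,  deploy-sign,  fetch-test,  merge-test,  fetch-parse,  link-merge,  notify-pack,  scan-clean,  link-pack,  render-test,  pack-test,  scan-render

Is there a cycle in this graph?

DFS, tracking each vertex's parent; an edge to a visited non-parent vertex closes a cycle.
Start from deploy:
visit deploy (parent –)
  visit sign (parent deploy)
    sign–deploy: parent, skip
visit link (parent –)
  visit merge (parent link)
    merge–link: parent, skip
    visit test (parent merge)
      visit pack (parent test)
        visit notify (parent pack)
          notify–pack: parent, skip
        pack–test: parent, skip
        pack–link: link visited and ≠ parent → cycle
Cycle: link – merge – test – pack – link.

Yes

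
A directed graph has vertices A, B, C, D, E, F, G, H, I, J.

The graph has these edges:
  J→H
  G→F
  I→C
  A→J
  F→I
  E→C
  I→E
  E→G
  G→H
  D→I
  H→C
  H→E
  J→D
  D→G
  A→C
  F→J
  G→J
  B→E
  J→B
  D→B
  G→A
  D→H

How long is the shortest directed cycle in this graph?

3

For each vertex v, BFS finds the shortest path from v back to v.
The shortest such closed walk is J → D → G → J, length 3.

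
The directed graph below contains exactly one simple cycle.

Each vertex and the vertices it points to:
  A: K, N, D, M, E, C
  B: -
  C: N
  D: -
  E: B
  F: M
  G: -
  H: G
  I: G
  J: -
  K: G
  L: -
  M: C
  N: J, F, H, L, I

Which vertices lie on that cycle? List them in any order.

C, F, M, N

DFS with gray/black marking from N:
N gray
  J gray
  J black
  F gray
    M gray
      C gray
        C→N: N is gray → back edge
Back edge closes the cycle N → F → M → C → N; its vertices are {C, F, M, N}.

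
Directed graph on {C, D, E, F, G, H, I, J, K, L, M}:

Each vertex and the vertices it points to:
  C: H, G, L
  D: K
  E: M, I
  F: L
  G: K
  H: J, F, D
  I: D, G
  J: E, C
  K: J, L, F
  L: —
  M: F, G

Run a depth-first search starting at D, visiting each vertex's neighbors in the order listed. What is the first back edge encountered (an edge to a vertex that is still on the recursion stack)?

DFS from D (visiting each vertex's neighbors in the order listed); mark gray on enter, black on exit:
D gray
  K gray
    J gray
      E gray
        M gray
          F gray
            L gray
            L black
          F black
          G gray
            G→K: K is gray → back edge
First back edge: G → K.

G->K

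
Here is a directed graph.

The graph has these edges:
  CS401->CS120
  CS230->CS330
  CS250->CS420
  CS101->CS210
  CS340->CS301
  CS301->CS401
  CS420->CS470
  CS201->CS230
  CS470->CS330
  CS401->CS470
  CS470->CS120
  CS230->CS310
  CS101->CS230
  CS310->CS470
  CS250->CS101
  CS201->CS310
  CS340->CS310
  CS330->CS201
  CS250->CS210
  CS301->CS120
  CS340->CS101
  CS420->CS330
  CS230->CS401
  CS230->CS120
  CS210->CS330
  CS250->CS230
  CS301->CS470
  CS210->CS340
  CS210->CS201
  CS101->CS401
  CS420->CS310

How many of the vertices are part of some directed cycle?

9

A vertex is on a directed cycle iff it belongs to a strongly connected component of size ≥ 2 (or has a self-loop).
The vertices on cycles are {CS101, CS201, CS210, CS230, CS310, CS330, CS340, CS401, CS470} — 9 in total.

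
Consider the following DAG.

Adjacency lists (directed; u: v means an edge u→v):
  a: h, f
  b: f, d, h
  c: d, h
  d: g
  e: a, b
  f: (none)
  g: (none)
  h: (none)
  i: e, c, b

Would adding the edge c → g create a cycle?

No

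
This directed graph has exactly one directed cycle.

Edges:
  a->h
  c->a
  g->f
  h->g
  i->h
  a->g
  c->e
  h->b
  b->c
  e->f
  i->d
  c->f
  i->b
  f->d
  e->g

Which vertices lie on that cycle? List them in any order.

DFS with gray/black marking from b:
b gray
  c gray
    e gray
      f gray
        d gray
        d black
      f black
      g gray
        g→f: f black — skip
      g black
    e black
    a gray
      h gray
        h→g: g black — skip
        h→b: b is gray → back edge
Back edge closes the cycle b → c → a → h → b; its vertices are {a, b, c, h}.

a, b, c, h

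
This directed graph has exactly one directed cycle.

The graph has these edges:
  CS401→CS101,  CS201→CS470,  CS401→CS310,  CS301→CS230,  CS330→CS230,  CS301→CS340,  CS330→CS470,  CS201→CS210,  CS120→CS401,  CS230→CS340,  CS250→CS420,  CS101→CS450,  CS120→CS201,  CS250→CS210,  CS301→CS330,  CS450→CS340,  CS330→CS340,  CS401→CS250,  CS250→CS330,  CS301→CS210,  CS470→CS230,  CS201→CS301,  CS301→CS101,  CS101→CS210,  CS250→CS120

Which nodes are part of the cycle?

DFS with gray/black marking from CS120:
CS120 gray
  CS201 gray
    CS301 gray
      CS330 gray
        CS230 gray
          CS340 gray
          CS340 black
        CS230 black
        CS470 gray
          CS470→CS230: CS230 black — skip
        CS470 black
        CS330→CS340: CS340 black — skip
      CS330 black
      CS301→CS340: CS340 black — skip
      CS210 gray
      CS210 black
      CS301→CS230: CS230 black — skip
      CS101 gray
        CS101→CS210: CS210 black — skip
        CS450 gray
          CS450→CS340: CS340 black — skip
        CS450 black
      CS101 black
    CS301 black
    CS201→CS470: CS470 black — skip
    CS201→CS210: CS210 black — skip
  CS201 black
  CS401 gray
    CS310 gray
    CS310 black
    CS250 gray
      CS250→CS120: CS120 is gray → back edge
Back edge closes the cycle CS120 → CS401 → CS250 → CS120; its vertices are {CS120, CS250, CS401}.

CS120, CS250, CS401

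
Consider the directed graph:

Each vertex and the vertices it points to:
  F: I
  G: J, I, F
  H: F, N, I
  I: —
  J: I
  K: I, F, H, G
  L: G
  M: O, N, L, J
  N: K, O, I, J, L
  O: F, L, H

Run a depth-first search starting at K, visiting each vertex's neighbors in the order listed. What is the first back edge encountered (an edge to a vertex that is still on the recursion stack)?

DFS from K (visiting each vertex's neighbors in the order listed); mark gray on enter, black on exit:
K gray
  I gray
  I black
  F gray
    F→I: I black — skip
  F black
  H gray
    H→F: F black — skip
    N gray
      N→K: K is gray → back edge
First back edge: N → K.

N→K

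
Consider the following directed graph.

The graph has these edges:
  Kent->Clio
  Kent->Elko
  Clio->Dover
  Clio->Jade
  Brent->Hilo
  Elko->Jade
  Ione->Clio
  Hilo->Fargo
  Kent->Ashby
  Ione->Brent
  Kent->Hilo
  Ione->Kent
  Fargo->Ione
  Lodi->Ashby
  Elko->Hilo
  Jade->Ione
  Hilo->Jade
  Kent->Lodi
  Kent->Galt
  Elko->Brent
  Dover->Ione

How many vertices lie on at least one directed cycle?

A vertex is on a directed cycle iff it belongs to a strongly connected component of size ≥ 2 (or has a self-loop).
The vertices on cycles are {Clio, Elko, Hilo, Ione, Jade, Kent, Brent, Dover, Fargo} — 9 in total.

9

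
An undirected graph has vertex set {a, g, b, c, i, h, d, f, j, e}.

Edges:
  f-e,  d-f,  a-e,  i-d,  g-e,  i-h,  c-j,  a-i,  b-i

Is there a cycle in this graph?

Yes

DFS, tracking each vertex's parent; an edge to a visited non-parent vertex closes a cycle.
Start from e:
visit e (parent –)
  visit g (parent e)
    g–e: parent, skip
  visit f (parent e)
    f–e: parent, skip
    visit d (parent f)
      d–f: parent, skip
      visit i (parent d)
        visit h (parent i)
          h–i: parent, skip
        i–d: parent, skip
        visit a (parent i)
          a–i: parent, skip
          a–e: e visited and ≠ parent → cycle
Cycle: e – f – d – i – a – e.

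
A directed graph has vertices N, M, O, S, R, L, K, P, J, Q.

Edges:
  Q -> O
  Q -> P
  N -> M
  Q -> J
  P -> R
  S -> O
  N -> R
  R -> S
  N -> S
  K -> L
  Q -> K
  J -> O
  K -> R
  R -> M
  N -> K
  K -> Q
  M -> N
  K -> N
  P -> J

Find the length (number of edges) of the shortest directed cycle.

2

For each vertex v, BFS finds the shortest path from v back to v.
The shortest such closed walk is Q → K → Q, length 2.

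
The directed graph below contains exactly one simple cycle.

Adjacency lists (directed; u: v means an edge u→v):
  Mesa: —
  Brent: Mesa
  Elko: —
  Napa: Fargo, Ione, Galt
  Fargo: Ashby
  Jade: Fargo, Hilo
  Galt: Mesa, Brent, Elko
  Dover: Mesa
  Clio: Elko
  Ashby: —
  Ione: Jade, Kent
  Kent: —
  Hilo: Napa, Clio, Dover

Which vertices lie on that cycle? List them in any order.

DFS with gray/black marking from Hilo:
Hilo gray
  Napa gray
    Fargo gray
      Ashby gray
      Ashby black
    Fargo black
    Ione gray
      Jade gray
        Jade→Fargo: Fargo black — skip
        Jade→Hilo: Hilo is gray → back edge
Back edge closes the cycle Hilo → Napa → Ione → Jade → Hilo; its vertices are {Hilo, Ione, Jade, Napa}.

Hilo, Ione, Jade, Napa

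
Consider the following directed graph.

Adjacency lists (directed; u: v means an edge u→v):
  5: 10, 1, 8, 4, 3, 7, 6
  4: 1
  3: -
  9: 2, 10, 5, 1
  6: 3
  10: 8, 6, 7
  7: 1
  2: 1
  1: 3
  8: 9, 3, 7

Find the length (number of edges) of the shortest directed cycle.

3

For each vertex v, BFS finds the shortest path from v back to v.
The shortest such closed walk is 9 → 5 → 8 → 9, length 3.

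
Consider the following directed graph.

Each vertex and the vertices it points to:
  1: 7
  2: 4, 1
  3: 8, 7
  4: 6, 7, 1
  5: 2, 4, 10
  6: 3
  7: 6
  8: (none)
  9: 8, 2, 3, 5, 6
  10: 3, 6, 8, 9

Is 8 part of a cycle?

No

8 lies on a cycle iff there is a path from 8 back to itself.
Exploring from 8, it never reaches itself; equivalently, its strongly connected component is a singleton.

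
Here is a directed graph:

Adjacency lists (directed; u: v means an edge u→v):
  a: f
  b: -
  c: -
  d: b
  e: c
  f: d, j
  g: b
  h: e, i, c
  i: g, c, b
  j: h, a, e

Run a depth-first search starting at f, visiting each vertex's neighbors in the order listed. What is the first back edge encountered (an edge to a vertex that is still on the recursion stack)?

DFS from f (visiting each vertex's neighbors in the order listed); mark gray on enter, black on exit:
f gray
  d gray
    b gray
    b black
  d black
  j gray
    h gray
      e gray
        c gray
        c black
      e black
      i gray
        g gray
          g→b: b black — skip
        g black
        i→c: c black — skip
        i→b: b black — skip
      i black
      h→c: c black — skip
    h black
    a gray
      a→f: f is gray → back edge
First back edge: a → f.

a→f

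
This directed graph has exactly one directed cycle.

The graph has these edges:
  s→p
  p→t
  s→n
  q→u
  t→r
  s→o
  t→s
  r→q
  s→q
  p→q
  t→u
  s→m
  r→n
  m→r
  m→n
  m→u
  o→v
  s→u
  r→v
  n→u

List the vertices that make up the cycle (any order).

DFS with gray/black marking from t:
t gray
  u gray
  u black
  r gray
    q gray
      q→u: u black — skip
    q black
    v gray
    v black
    n gray
      n→u: u black — skip
    n black
  r black
  s gray
    s→n: n black — skip
    m gray
      m→u: u black — skip
      m→r: r black — skip
      m→n: n black — skip
    m black
    s→q: q black — skip
    p gray
      p→q: q black — skip
      p→t: t is gray → back edge
Back edge closes the cycle t → s → p → t; its vertices are {p, s, t}.

p, s, t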